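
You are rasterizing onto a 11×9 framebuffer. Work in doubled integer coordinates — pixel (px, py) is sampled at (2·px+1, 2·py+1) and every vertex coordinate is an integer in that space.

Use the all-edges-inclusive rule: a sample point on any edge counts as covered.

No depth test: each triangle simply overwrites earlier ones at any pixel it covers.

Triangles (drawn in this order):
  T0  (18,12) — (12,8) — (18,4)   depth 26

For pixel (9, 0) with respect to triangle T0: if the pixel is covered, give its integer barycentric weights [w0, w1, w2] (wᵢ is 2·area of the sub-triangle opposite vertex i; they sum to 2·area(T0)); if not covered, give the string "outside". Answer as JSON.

T0:
  2·area = 48
  edge (18, 12)→(12, 8): d=(-6,-4) inclusive
  edge (12, 8)→(18, 4): d=(6,-4) inclusive
  edge (18, 4)→(18, 12): d=(0,8) inclusive
    (8,2)@(17, 5): e=[38,2,8] → X
    (9,2)@(19, 5): e=[46,10,-8] → .
    (7,3)@(15, 7): e=[18,6,24] → X
    (9,3)@(19, 7): e=[34,22,-8] → .
    (7,4)@(15, 9): e=[6,18,24] → X
    (9,4)@(19, 9): e=[22,34,-8] → .
    (7,5)@(15, 11): e=[-6,30,24] → .
    (8,5)@(17, 11): e=[2,38,8] → X
    (9,5)@(19, 11): e=[10,46,-8] → .
    (8,6)@(17, 13): e=[-10,50,8] → .
  covered (6 px):
    . . . . . . . . . . .
    . . . . . . . . . . .
    . . . . . . . . X . .
    . . . . . . . X X . .
    . . . . . . . X X . .
    . . . . . . . . X . .
    . . . . . . . . . . .
    . . . . . . . . . . .
    . . . . . . . . . . .

Final: "outside"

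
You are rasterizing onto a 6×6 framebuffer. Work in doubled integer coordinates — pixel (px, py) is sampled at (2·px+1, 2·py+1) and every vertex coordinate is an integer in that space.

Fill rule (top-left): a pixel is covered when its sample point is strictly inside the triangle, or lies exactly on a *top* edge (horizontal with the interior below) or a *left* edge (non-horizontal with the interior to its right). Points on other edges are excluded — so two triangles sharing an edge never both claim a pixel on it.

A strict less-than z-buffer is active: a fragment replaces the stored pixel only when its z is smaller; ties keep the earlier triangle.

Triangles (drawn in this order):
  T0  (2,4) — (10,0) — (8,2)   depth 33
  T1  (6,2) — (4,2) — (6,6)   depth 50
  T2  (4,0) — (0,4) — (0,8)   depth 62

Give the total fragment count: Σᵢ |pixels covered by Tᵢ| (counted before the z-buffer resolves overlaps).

T0:
  2·area = 8
  edge (2, 4)→(10, 0): d=(8,-4) top-left  bias=+0
  edge (10, 0)→(8, 2): d=(-2,2) right/bottom  bias=-1
  edge (8, 2)→(2, 4): d=(-6,2) right/bottom  bias=-1
    (4,0)@(9, 1): e=[4,0,4] → ·  [on edge]
    (5,0)@(11, 1): e=[12,-4,0] → ·  [on edge]
    (2,1)@(5, 3): e=[4,4,0] → ·  [on edge]
    (3,1)@(7, 3): e=[12,0,-4] → ·  [on edge]
    (2,2)@(5, 5): e=[20,0,-12] → ·  [on edge]
    (1,3)@(3, 7): e=[28,0,-20] → ·  [on edge]
    (0,4)@(1, 9): e=[36,0,-28] → ·  [on edge]
  covered (0 px):
    · · · · · ·
    · · · · · ·
    · · · · · ·
    · · · · · ·
    · · · · · ·
    · · · · · ·
T1:
  2·area = 8  (B↔C swapped to make it positive)
  edge (6, 2)→(6, 6): d=(0,4) right/bottom  bias=-1
  edge (6, 6)→(4, 2): d=(-2,-4) top-left  bias=+0
  edge (4, 2)→(6, 2): d=(2,0) top-left  bias=+0
    (2,1)@(5, 3): e=[4,2,2] → #
    (3,1)@(7, 3): e=[-4,10,2] → ·
    (2,2)@(5, 5): e=[4,-2,6] → ·
  covered (1 px):
    · · · · · ·
    · · # · · ·
    · · · · · ·
    · · · · · ·
    · · · · · ·
    · · · · · ·
T2:
  2·area = 16  (B↔C swapped to make it positive)
  edge (4, 0)→(0, 8): d=(-4,8) right/bottom  bias=-1
  edge (0, 8)→(0, 4): d=(0,-4) top-left  bias=+0
  edge (0, 4)→(4, 0): d=(4,-4) top-left  bias=+0
    (1,0)@(3, 1): e=[4,12,0] → #  [on edge]
    (2,0)@(5, 1): e=[-12,20,8] → ·
    (0,1)@(1, 3): e=[12,4,0] → #  [on edge]
    (1,1)@(3, 3): e=[-4,12,8] → ·
    (0,2)@(1, 5): e=[4,4,8] → #
    (1,2)@(3, 5): e=[-12,12,16] → ·
    (0,3)@(1, 7): e=[-4,4,16] → ·
  covered (3 px):
    · # · · · ·
    # · · · · ·
    # · · · · ·
    · · · · · ·
    · · · · · ·
    · · · · · ·

Result: 4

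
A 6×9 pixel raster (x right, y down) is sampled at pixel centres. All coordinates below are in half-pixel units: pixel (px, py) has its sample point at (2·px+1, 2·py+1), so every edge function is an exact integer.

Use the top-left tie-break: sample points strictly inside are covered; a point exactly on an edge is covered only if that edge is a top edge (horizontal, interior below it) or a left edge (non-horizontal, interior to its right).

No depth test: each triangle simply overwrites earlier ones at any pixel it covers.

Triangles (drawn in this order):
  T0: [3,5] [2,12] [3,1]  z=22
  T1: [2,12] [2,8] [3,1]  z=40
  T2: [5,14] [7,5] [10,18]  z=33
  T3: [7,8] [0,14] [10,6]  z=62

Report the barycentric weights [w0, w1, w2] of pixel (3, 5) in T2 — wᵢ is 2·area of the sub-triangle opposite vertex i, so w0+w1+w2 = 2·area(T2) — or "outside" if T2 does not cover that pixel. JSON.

T0:
  2·area = 4
  edge (3, 5)→(2, 12): d=(-1,7) right/bottom  bias=-1
  edge (2, 12)→(3, 1): d=(1,-11) top-left  bias=+0
  edge (3, 1)→(3, 5): d=(0,4) right/bottom  bias=-1
    (1,0)@(3, 1): e=[4,0,0] → .  [on edge]
    (1,1)@(3, 3): e=[2,2,0] → .  [on edge]
    (1,2)@(3, 5): e=[0,4,0] → .  [on edge]
    (1,3)@(3, 7): e=[-2,6,0] → .  [on edge]
    (1,4)@(3, 9): e=[-4,8,0] → .  [on edge]
    (1,5)@(3, 11): e=[-6,10,0] → .  [on edge]
    (1,6)@(3, 13): e=[-8,12,0] → .  [on edge]
    (1,7)@(3, 15): e=[-10,14,0] → .  [on edge]
    (1,8)@(3, 17): e=[-12,16,0] → .  [on edge]
  covered (0 px):
    . . . . . .
    . . . . . .
    . . . . . .
    . . . . . .
    . . . . . .
    . . . . . .
    . . . . . .
    . . . . . .
    . . . . . .
T1:
  2·area = 4
  edge (2, 12)→(2, 8): d=(0,-4) top-left  bias=+0
  edge (2, 8)→(3, 1): d=(1,-7) top-left  bias=+0
  edge (3, 1)→(2, 12): d=(-1,11) right/bottom  bias=-1
    (1,0)@(3, 1): e=[4,0,0] → .  [on edge]
    (0,7)@(1, 15): e=[-4,0,8] → .  [on edge]
  covered (0 px):
    . . . . . .
    . . . . . .
    . . . . . .
    . . . . . .
    . . . . . .
    . . . . . .
    . . . . . .
    . . . . . .
    . . . . . .
T2:
  2·area = 53
  edge (5, 14)→(7, 5): d=(2,-9) top-left  bias=+0
  edge (7, 5)→(10, 18): d=(3,13) right/bottom  bias=-1
  edge (10, 18)→(5, 14): d=(-5,-4) top-left  bias=+0
    (3,2)@(7, 5): e=[0,0,53] → .  [on edge]
    (3,3)@(7, 7): e=[4,6,43] → X
    (4,3)@(9, 7): e=[22,-20,51] → .
    (3,4)@(7, 9): e=[8,12,33] → X
    (4,4)@(9, 9): e=[26,-14,41] → .
    (3,5)@(7, 11): e=[12,18,23] → X
    (4,5)@(9, 11): e=[30,-8,31] → .
    (3,6)@(7, 13): e=[16,24,13] → X
    (4,6)@(9, 13): e=[34,-2,21] → .
    (3,7)@(7, 15): e=[20,30,3] → X
    (4,7)@(9, 15): e=[38,4,11] → X
    (5,7)@(11, 15): e=[56,-22,19] → .
  covered (7 px):
    . . . . . .
    . . . . . .
    . . . . . .
    . . . X . .
    . . . X . .
    . . . X . .
    . . . X . .
    . . . X X .
    . . . . X .
T3:
  2·area = 4  (B↔C swapped to make it positive)
  edge (7, 8)→(10, 6): d=(3,-2) top-left  bias=+0
  edge (10, 6)→(0, 14): d=(-10,8) right/bottom  bias=-1
  edge (0, 14)→(7, 8): d=(7,-6) top-left  bias=+0
  covered (0 px):
    . . . . . .
    . . . . . .
    . . . . . .
    . . . . . .
    . . . . . .
    . . . . . .
    . . . . . .
    . . . . . .
    . . . . . .

Result: [18,23,12]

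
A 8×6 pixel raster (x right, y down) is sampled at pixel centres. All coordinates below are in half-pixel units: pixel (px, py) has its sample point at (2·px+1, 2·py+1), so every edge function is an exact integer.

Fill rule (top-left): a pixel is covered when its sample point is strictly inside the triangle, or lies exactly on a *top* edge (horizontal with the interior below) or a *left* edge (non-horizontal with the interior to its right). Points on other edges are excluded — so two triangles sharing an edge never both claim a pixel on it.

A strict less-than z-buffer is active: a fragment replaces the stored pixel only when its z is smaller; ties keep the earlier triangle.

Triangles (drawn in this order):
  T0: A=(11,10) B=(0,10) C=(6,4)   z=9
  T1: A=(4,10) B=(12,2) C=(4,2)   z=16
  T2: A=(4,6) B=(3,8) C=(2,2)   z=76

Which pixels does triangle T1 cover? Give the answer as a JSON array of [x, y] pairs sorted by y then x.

T0:
  2·area = 66
  edge (11, 10)→(0, 10): d=(-11,0) right/bottom  bias=-1
  edge (0, 10)→(6, 4): d=(6,-6) top-left  bias=+0
  edge (6, 4)→(11, 10): d=(5,6) right/bottom  bias=-1
    (4,0)@(9, 1): e=[99,0,-33] → ·  [on edge]
    (3,1)@(7, 3): e=[77,0,-11] → ·  [on edge]
    (2,2)@(5, 5): e=[55,0,11] → #  [on edge]
    (3,2)@(7, 5): e=[55,12,-1] → ·
    (1,3)@(3, 7): e=[33,0,33] → #  [on edge]
    (3,3)@(7, 7): e=[33,24,9] → #
    (4,3)@(9, 7): e=[33,36,-3] → ·
    (0,4)@(1, 9): e=[11,0,55] → #  [on edge]
    (4,4)@(9, 9): e=[11,48,7] → #
    (5,4)@(11, 9): e=[11,60,-5] → ·
    (0,5)@(1, 11): e=[-11,12,65] → ·
    (1,5)@(3, 11): e=[-11,24,53] → ·
  covered (9 px):
    · · · · · · · ·
    · · · · · · · ·
    · · # · · · · ·
    · # # # · · · ·
    # # # # # · · ·
    · · · · · · · ·
T1:
  2·area = 64  (B↔C swapped to make it positive)
  edge (4, 10)→(4, 2): d=(0,-8) top-left  bias=+0
  edge (4, 2)→(12, 2): d=(8,0) top-left  bias=+0
  edge (12, 2)→(4, 10): d=(-8,8) right/bottom  bias=-1
    (6,0)@(13, 1): e=[72,-8,0] → ·  [on edge]
    (2,1)@(5, 3): e=[8,8,48] → #
    (3,1)@(7, 3): e=[24,8,32] → #
    (4,1)@(9, 3): e=[40,8,16] → #
    (5,1)@(11, 3): e=[56,8,0] → ·  [on edge]
    (2,2)@(5, 5): e=[8,24,32] → #
    (4,2)@(9, 5): e=[40,24,0] → ·  [on edge]
    (2,3)@(5, 7): e=[8,40,16] → #
    (3,3)@(7, 7): e=[24,40,0] → ·  [on edge]
    (2,4)@(5, 9): e=[8,56,0] → ·  [on edge]
    (1,5)@(3, 11): e=[-8,72,0] → ·  [on edge]
  covered (6 px):
    · · · · · · · ·
    · · # # # · · ·
    · · # # · · · ·
    · · # · · · · ·
    · · · · · · · ·
    · · · · · · · ·
T2:
  2·area = 8
  edge (4, 6)→(3, 8): d=(-1,2) right/bottom  bias=-1
  edge (3, 8)→(2, 2): d=(-1,-6) top-left  bias=+0
  edge (2, 2)→(4, 6): d=(2,4) right/bottom  bias=-1
    (1,2)@(3, 5): e=[3,3,2] → #
    (2,2)@(5, 5): e=[-1,15,-6] → ·
    (1,3)@(3, 7): e=[1,1,6] → #
    (2,3)@(5, 7): e=[-3,13,-2] → ·
    (1,4)@(3, 9): e=[-1,-1,10] → ·
  covered (2 px):
    · · · · · · · ·
    · · · · · · · ·
    · # · · · · · ·
    · # · · · · · ·
    · · · · · · · ·
    · · · · · · · ·

Result: [[2,1],[3,1],[4,1],[2,2],[3,2],[2,3]]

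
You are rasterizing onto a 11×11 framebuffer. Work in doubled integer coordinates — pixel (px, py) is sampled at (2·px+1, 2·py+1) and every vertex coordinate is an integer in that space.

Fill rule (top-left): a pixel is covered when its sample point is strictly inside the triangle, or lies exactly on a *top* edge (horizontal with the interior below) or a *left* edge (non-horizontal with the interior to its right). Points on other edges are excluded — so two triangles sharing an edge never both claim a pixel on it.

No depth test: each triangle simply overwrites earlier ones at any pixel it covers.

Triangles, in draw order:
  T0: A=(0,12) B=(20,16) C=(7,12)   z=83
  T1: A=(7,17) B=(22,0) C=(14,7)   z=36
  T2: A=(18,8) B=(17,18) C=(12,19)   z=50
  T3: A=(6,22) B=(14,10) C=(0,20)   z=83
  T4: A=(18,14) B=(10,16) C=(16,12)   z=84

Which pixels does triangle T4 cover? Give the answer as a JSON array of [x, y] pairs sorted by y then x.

T0:
  2·area = 28  (B↔C swapped to make it positive)
  edge (0, 12)→(7, 12): d=(7,0) top-left  bias=+0
  edge (7, 12)→(20, 16): d=(13,4) right/bottom  bias=-1
  edge (20, 16)→(0, 12): d=(-20,-4) top-left  bias=+0
    (2,6)@(5, 13): e=[7,21,0] → #  [on edge]
    (3,6)@(7, 13): e=[7,13,8] → #
    (4,6)@(9, 13): e=[7,5,16] → #
    (5,6)@(11, 13): e=[7,-3,24] → ·
    (2,7)@(5, 15): e=[21,47,-40] → ·
    (3,7)@(7, 15): e=[21,39,-32] → ·
    (4,7)@(9, 15): e=[21,31,-24] → ·
    (7,7)@(15, 15): e=[21,7,0] → #  [on edge]
    (8,7)@(17, 15): e=[21,-1,8] → ·
    (7,8)@(15, 17): e=[35,33,-40] → ·
  covered (4 px):
    · · · · · · · · · · ·
    · · · · · · · · · · ·
    · · · · · · · · · · ·
    · · · · · · · · · · ·
    · · · · · · · · · · ·
    · · · · · · · · · · ·
    · · # # # · · · · · ·
    · · · · · · · # · · ·
    · · · · · · · · · · ·
    · · · · · · · · · · ·
    · · · · · · · · · · ·
T1:
  2·area = 31  (B↔C swapped to make it positive)
  edge (7, 17)→(14, 7): d=(7,-10) top-left  bias=+0
  edge (14, 7)→(22, 0): d=(8,-7) top-left  bias=+0
  edge (22, 0)→(7, 17): d=(-15,17) right/bottom  bias=-1
    (10,0)@(21, 1): e=[28,1,2] → #
    (9,1)@(19, 3): e=[22,3,6] → #
    (10,1)@(21, 3): e=[42,17,-28] → ·
    (8,2)@(17, 5): e=[16,5,10] → #
    (9,2)@(19, 5): e=[36,19,-24] → ·
    (7,3)@(15, 7): e=[10,7,14] → #
    (8,3)@(17, 7): e=[30,21,-20] → ·
    (6,4)@(13, 9): e=[4,9,18] → #
    (7,4)@(15, 9): e=[24,23,-16] → ·
    (6,5)@(13, 11): e=[18,25,-12] → ·
    (3,8)@(7, 17): e=[0,31,0] → ·  [on edge]
  covered (5 px):
    · · · · · · · · · · #
    · · · · · · · · · # ·
    · · · · · · · · # · ·
    · · · · · · · # · · ·
    · · · · · · # · · · ·
    · · · · · · · · · · ·
    · · · · · · · · · · ·
    · · · · · · · · · · ·
    · · · · · · · · · · ·
    · · · · · · · · · · ·
    · · · · · · · · · · ·
T2:
  2·area = 49
  edge (18, 8)→(17, 18): d=(-1,10) right/bottom  bias=-1
  edge (17, 18)→(12, 19): d=(-5,1) right/bottom  bias=-1
  edge (12, 19)→(18, 8): d=(6,-11) top-left  bias=+0
    (8,5)@(17, 11): e=[7,35,7] → #
    (9,5)@(19, 11): e=[-13,33,29] → ·
    (8,6)@(17, 13): e=[5,25,19] → #
    (9,6)@(19, 13): e=[-15,23,41] → ·
    (7,7)@(15, 15): e=[23,17,9] → #
    (9,7)@(19, 15): e=[-17,13,53] → ·
    (7,8)@(15, 17): e=[21,7,21] → #
    (9,8)@(19, 17): e=[-19,3,65] → ·
    (7,9)@(15, 19): e=[19,-3,33] → ·
    (8,9)@(17, 19): e=[-1,-5,55] → ·
  covered (6 px):
    · · · · · · · · · · ·
    · · · · · · · · · · ·
    · · · · · · · · · · ·
    · · · · · · · · · · ·
    · · · · · · · · · · ·
    · · · · · · · · # · ·
    · · · · · · · · # · ·
    · · · · · · · # # · ·
    · · · · · · · # # · ·
    · · · · · · · · · · ·
    · · · · · · · · · · ·
T3:
  2·area = 88  (B↔C swapped to make it positive)
  edge (6, 22)→(0, 20): d=(-6,-2) top-left  bias=+0
  edge (0, 20)→(14, 10): d=(14,-10) top-left  bias=+0
  edge (14, 10)→(6, 22): d=(-8,12) right/bottom  bias=-1
    (10,2)@(21, 5): e=[132,0,-44] → ·  [on edge]
    (6,5)@(13, 11): e=[80,4,4] → #
    (7,5)@(15, 11): e=[84,24,-20] → ·
    (5,6)@(11, 13): e=[64,12,12] → #
    (6,6)@(13, 13): e=[68,32,-12] → ·
    (3,7)@(7, 15): e=[44,0,44] → #  [on edge]
    (4,7)@(9, 15): e=[48,20,20] → #
    (5,7)@(11, 15): e=[52,40,-4] → ·
    (2,8)@(5, 17): e=[28,8,52] → #
    (5,8)@(11, 17): e=[40,68,-20] → ·
    (1,9)@(3, 19): e=[12,16,60] → #
    (4,9)@(9, 19): e=[24,76,-12] → ·
    (1,10)@(3, 21): e=[0,44,44] → #  [on edge]
  covered (12 px):
    · · · · · · · · · · ·
    · · · · · · · · · · ·
    · · · · · · · · · · ·
    · · · · · · · · · · ·
    · · · · · · · · · · ·
    · · · · · · # · · · ·
    · · · · · # · · · · ·
    · · · # # · · · · · ·
    · · # # # · · · · · ·
    · # # # · · · · · · ·
    · # # · · · · · · · ·
T4:
  2·area = 20
  edge (18, 14)→(10, 16): d=(-8,2) right/bottom  bias=-1
  edge (10, 16)→(16, 12): d=(6,-4) top-left  bias=+0
  edge (16, 12)→(18, 14): d=(2,2) right/bottom  bias=-1
    (2,0)@(5, 1): e=[130,-110,0] → ·  [on edge]
    (3,1)@(7, 3): e=[110,-90,0] → ·  [on edge]
    (4,2)@(9, 5): e=[90,-70,0] → ·  [on edge]
    (5,3)@(11, 7): e=[70,-50,0] → ·  [on edge]
    (6,4)@(13, 9): e=[50,-30,0] → ·  [on edge]
    (7,5)@(15, 11): e=[30,-10,0] → ·  [on edge]
    (7,6)@(15, 13): e=[14,2,4] → #
    (8,6)@(17, 13): e=[10,10,0] → ·  [on edge]
    (6,7)@(13, 15): e=[2,6,12] → #
    (7,7)@(15, 15): e=[-2,14,8] → ·
    (9,7)@(19, 15): e=[-10,30,0] → ·  [on edge]
    (6,8)@(13, 17): e=[-14,18,16] → ·
    (10,8)@(21, 17): e=[-30,50,0] → ·  [on edge]
  covered (2 px):
    · · · · · · · · · · ·
    · · · · · · · · · · ·
    · · · · · · · · · · ·
    · · · · · · · · · · ·
    · · · · · · · · · · ·
    · · · · · · · · · · ·
    · · · · · · · # · · ·
    · · · · · · # · · · ·
    · · · · · · · · · · ·
    · · · · · · · · · · ·
    · · · · · · · · · · ·

Answer: [[7,6],[6,7]]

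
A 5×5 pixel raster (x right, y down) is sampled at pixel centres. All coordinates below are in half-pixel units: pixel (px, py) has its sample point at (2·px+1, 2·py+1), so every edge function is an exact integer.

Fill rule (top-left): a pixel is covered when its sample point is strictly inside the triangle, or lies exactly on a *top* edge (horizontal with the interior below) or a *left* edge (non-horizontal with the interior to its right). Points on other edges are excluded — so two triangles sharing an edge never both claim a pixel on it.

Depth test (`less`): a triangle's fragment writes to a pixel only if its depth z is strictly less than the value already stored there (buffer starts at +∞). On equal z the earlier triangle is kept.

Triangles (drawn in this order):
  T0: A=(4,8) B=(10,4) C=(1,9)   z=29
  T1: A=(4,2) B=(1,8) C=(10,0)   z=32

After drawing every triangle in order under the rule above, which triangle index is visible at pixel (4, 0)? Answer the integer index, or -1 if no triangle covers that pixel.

T0:
  2·area = 6  (B↔C swapped to make it positive)
  edge (4, 8)→(1, 9): d=(-3,1) right/bottom  bias=-1
  edge (1, 9)→(10, 4): d=(9,-5) top-left  bias=+0
  edge (10, 4)→(4, 8): d=(-6,4) right/bottom  bias=-1
    (2,3)@(5, 7): e=[2,2,2] → #
    (3,3)@(7, 7): e=[0,12,-6] → ·  [on edge]
    (0,4)@(1, 9): e=[0,0,6] → ·  [on edge]
    (2,4)@(5, 9): e=[-4,20,-10] → ·
  covered (1 px):
    · · · · ·
    · · · · ·
    · · · · ·
    · · # · ·
    · · · · ·
T1:
  2·area = 30  (B↔C swapped to make it positive)
  edge (4, 2)→(10, 0): d=(6,-2) top-left  bias=+0
  edge (10, 0)→(1, 8): d=(-9,8) right/bottom  bias=-1
  edge (1, 8)→(4, 2): d=(3,-6) top-left  bias=+0
    (3,0)@(7, 1): e=[0,15,15] → #  [on edge]
    (4,0)@(9, 1): e=[4,-1,27] → ·
    (0,1)@(1, 3): e=[0,45,-15] → ·  [on edge]
    (2,1)@(5, 3): e=[8,13,9] → #
    (3,1)@(7, 3): e=[12,-3,21] → ·
    (1,2)@(3, 5): e=[16,11,3] → #
    (2,2)@(5, 5): e=[20,-5,15] → ·
    (1,3)@(3, 7): e=[28,-7,9] → ·
  covered (3 px):
    · · · # ·
    · · # · ·
    · # · · ·
    · · · · ·
    · · · · ·

Z-buffer (winner per pixel, '.' = empty):
  . . . 1 .
  . . 1 . .
  . 1 . . .
  . . 0 . .
  . . . . .

Result: -1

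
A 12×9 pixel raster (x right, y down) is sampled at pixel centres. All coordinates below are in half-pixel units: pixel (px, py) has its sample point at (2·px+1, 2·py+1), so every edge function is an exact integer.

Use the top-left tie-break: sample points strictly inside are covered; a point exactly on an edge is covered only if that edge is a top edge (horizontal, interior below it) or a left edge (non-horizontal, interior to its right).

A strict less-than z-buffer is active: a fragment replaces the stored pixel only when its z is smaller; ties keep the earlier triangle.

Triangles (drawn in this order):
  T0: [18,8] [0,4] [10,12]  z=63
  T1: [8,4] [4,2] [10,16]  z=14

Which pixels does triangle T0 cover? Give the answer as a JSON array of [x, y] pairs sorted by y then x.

T0:
  2·area = 104  (B↔C swapped to make it positive)
  edge (18, 8)→(10, 12): d=(-8,4) right/bottom  bias=-1
  edge (10, 12)→(0, 4): d=(-10,-8) top-left  bias=+0
  edge (0, 4)→(18, 8): d=(18,4) right/bottom  bias=-1
    (1,2)@(3, 5): e=[84,14,6] → █
    (2,2)@(5, 5): e=[76,30,-2] → ·
    (1,3)@(3, 7): e=[68,-6,42] → ·
    (2,3)@(5, 7): e=[60,10,34] → █
    (3,3)@(7, 7): e=[52,26,26] → █
    (4,3)@(9, 7): e=[44,42,18] → █
    (5,3)@(11, 7): e=[36,58,10] → █
    (6,3)@(13, 7): e=[28,74,2] → █
    (7,3)@(15, 7): e=[20,90,-6] → ·
    (2,4)@(5, 9): e=[44,-10,70] → ·
    (3,4)@(7, 9): e=[36,6,62] → █
    (7,4)@(15, 9): e=[4,70,30] → █
  covered (13 px):
    · · · · · · · · · · · ·
    · · · · · · · · · · · ·
    · █ · · · · · · · · · ·
    · · █ █ █ █ █ · · · · ·
    · · · █ █ █ █ █ · · · ·
    · · · · █ █ · · · · · ·
    · · · · · · · · · · · ·
    · · · · · · · · · · · ·
    · · · · · · · · · · · ·
T1:
  2·area = 44  (B↔C swapped to make it positive)
  edge (8, 4)→(10, 16): d=(2,12) right/bottom  bias=-1
  edge (10, 16)→(4, 2): d=(-6,-14) top-left  bias=+0
  edge (4, 2)→(8, 4): d=(4,2) right/bottom  bias=-1
    (2,1)@(5, 3): e=[34,8,2] → █
    (3,1)@(7, 3): e=[10,36,-2] → ·
    (2,2)@(5, 5): e=[38,-4,10] → ·
    (3,2)@(7, 5): e=[14,24,6] → █
    (4,2)@(9, 5): e=[-10,52,2] → ·
    (3,3)@(7, 7): e=[18,12,14] → █
    (4,3)@(9, 7): e=[-6,40,10] → ·
    (3,4)@(7, 9): e=[22,0,22] → █  [on edge]
    (4,4)@(9, 9): e=[-2,28,18] → ·
    (3,5)@(7, 11): e=[26,-12,30] → ·
    (4,5)@(9, 11): e=[2,16,26] → █
    (5,5)@(11, 11): e=[-22,44,22] → ·
  covered (6 px):
    · · · · · · · · · · · ·
    · · █ · · · · · · · · ·
    · · · █ · · · · · · · ·
    · · · █ · · · · · · · ·
    · · · █ · · · · · · · ·
    · · · · █ · · · · · · ·
    · · · · █ · · · · · · ·
    · · · · · · · · · · · ·
    · · · · · · · · · · · ·

Result: [[1,2],[2,3],[3,3],[4,3],[5,3],[6,3],[3,4],[4,4],[5,4],[6,4],[7,4],[4,5],[5,5]]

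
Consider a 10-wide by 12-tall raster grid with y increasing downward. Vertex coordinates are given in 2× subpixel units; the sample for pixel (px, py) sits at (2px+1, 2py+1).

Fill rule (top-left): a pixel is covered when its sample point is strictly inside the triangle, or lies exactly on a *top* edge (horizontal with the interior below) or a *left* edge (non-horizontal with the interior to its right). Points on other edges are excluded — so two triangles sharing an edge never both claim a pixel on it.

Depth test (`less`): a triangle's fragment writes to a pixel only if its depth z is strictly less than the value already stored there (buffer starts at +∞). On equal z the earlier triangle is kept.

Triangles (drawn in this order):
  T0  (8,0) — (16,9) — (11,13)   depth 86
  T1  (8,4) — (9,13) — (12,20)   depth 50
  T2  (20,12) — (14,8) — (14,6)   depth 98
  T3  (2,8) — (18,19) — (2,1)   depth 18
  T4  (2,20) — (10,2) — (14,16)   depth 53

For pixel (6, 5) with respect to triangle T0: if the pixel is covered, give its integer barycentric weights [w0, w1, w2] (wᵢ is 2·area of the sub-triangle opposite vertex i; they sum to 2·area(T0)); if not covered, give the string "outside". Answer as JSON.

T0:
  2·area = 77
  edge (8, 0)→(16, 9): d=(8,9) right/bottom  bias=-1
  edge (16, 9)→(11, 13): d=(-5,4) right/bottom  bias=-1
  edge (11, 13)→(8, 0): d=(-3,-13) top-left  bias=+0
    (4,1)@(9, 3): e=[15,58,4] → #
    (5,1)@(11, 3): e=[-3,50,30] → ·
    (4,2)@(9, 5): e=[31,48,-2] → ·
    (5,2)@(11, 5): e=[13,40,24] → #
    (6,2)@(13, 5): e=[-5,32,50] → ·
    (5,3)@(11, 7): e=[29,30,18] → #
    (6,3)@(13, 7): e=[11,22,44] → #
    (7,3)@(15, 7): e=[-7,14,70] → ·
    (5,4)@(11, 9): e=[45,20,12] → #
    (7,4)@(15, 9): e=[9,4,64] → #
    (8,4)@(17, 9): e=[-9,-4,90] → ·
    (5,5)@(11, 11): e=[61,10,6] → #
    (5,6)@(11, 13): e=[77,0,0] → ·  [on edge]
    (0,10)@(1, 21): e=[231,0,-154] → ·  [on edge]
  covered (9 px):
    · · · · · · · · · ·
    · · · · # · · · · ·
    · · · · · # · · · ·
    · · · · · # # · · ·
    · · · · · # # # · ·
    · · · · · # # · · ·
    · · · · · · · · · ·
    · · · · · · · · · ·
    · · · · · · · · · ·
    · · · · · · · · · ·
    · · · · · · · · · ·
    · · · · · · · · · ·
T1:
  2·area = 20  (B↔C swapped to make it positive)
  edge (8, 4)→(12, 20): d=(4,16) right/bottom  bias=-1
  edge (12, 20)→(9, 13): d=(-3,-7) top-left  bias=+0
  edge (9, 13)→(8, 4): d=(-1,-9) top-left  bias=+0
    (4,4)@(9, 9): e=[4,12,4] → #
    (5,4)@(11, 9): e=[-28,26,22] → ·
    (4,5)@(9, 11): e=[12,6,2] → #
    (5,5)@(11, 11): e=[-20,20,20] → ·
    (4,6)@(9, 13): e=[20,0,0] → #  [on edge]
    (5,6)@(11, 13): e=[-12,14,18] → ·
    (4,7)@(9, 15): e=[28,-6,-2] → ·
    (5,8)@(11, 17): e=[4,2,14] → #
    (6,8)@(13, 17): e=[-28,16,32] → ·
    (5,9)@(11, 19): e=[12,-4,12] → ·
  covered (4 px):
    · · · · · · · · · ·
    · · · · · · · · · ·
    · · · · · · · · · ·
    · · · · · · · · · ·
    · · · · # · · · · ·
    · · · · # · · · · ·
    · · · · # · · · · ·
    · · · · · · · · · ·
    · · · · · # · · · ·
    · · · · · · · · · ·
    · · · · · · · · · ·
    · · · · · · · · · ·
T2:
  2·area = 12
  edge (20, 12)→(14, 8): d=(-6,-4) top-left  bias=+0
  edge (14, 8)→(14, 6): d=(0,-2) top-left  bias=+0
  edge (14, 6)→(20, 12): d=(6,6) right/bottom  bias=-1
    (4,0)@(9, 1): e=[22,-10,0] → ·  [on edge]
    (5,1)@(11, 3): e=[18,-6,0] → ·  [on edge]
    (6,2)@(13, 5): e=[14,-2,0] → ·  [on edge]
    (7,3)@(15, 7): e=[10,2,0] → ·  [on edge]
    (8,4)@(17, 9): e=[6,6,0] → ·  [on edge]
    (9,5)@(19, 11): e=[2,10,0] → ·  [on edge]
  covered (0 px):
    · · · · · · · · · ·
    · · · · · · · · · ·
    · · · · · · · · · ·
    · · · · · · · · · ·
    · · · · · · · · · ·
    · · · · · · · · · ·
    · · · · · · · · · ·
    · · · · · · · · · ·
    · · · · · · · · · ·
    · · · · · · · · · ·
    · · · · · · · · · ·
    · · · · · · · · · ·
T3:
  2·area = 112  (B↔C swapped to make it positive)
  edge (2, 8)→(2, 1): d=(0,-7) top-left  bias=+0
  edge (2, 1)→(18, 19): d=(16,18) right/bottom  bias=-1
  edge (18, 19)→(2, 8): d=(-16,-11) top-left  bias=+0
    (1,1)@(3, 3): e=[7,14,91] → #
    (2,1)@(5, 3): e=[21,-22,113] → ·
    (1,2)@(3, 5): e=[7,46,59] → #
    (2,2)@(5, 5): e=[21,10,81] → #
    (3,2)@(7, 5): e=[35,-26,103] → ·
    (1,3)@(3, 7): e=[7,78,27] → #
    (3,3)@(7, 7): e=[35,6,71] → #
    (4,3)@(9, 7): e=[49,-30,93] → ·
    (1,4)@(3, 9): e=[7,110,-5] → ·
    (2,4)@(5, 9): e=[21,74,17] → #
    (4,4)@(9, 9): e=[49,2,61] → #
    (5,4)@(11, 9): e=[63,-34,83] → ·
  covered (13 px):
    · · · · · · · · · ·
    · # · · · · · · · ·
    · # # · · · · · · ·
    · # # # · · · · · ·
    · · # # # · · · · ·
    · · · # # · · · · ·
    · · · · · # · · · ·
    · · · · · · # · · ·
    · · · · · · · · · ·
    · · · · · · · · · ·
    · · · · · · · · · ·
    · · · · · · · · · ·
T4:
  2·area = 184
  edge (2, 20)→(10, 2): d=(8,-18) top-left  bias=+0
  edge (10, 2)→(14, 16): d=(4,14) right/bottom  bias=-1
  edge (14, 16)→(2, 20): d=(-12,4) right/bottom  bias=-1
    (4,2)@(9, 5): e=[6,26,152] → #
    (5,2)@(11, 5): e=[42,-2,144] → ·
    (4,3)@(9, 7): e=[22,34,128] → #
    (5,3)@(11, 7): e=[58,6,120] → #
    (6,3)@(13, 7): e=[94,-22,112] → ·
    (3,4)@(7, 9): e=[2,70,112] → #
    (6,4)@(13, 9): e=[110,-14,88] → ·
    (3,5)@(7, 11): e=[18,78,88] → #
    (6,5)@(13, 11): e=[126,-6,64] → ·
    (3,6)@(7, 13): e=[34,86,64] → #
    (6,6)@(13, 13): e=[142,2,40] → #
    (7,6)@(15, 13): e=[178,-26,32] → ·
    (8,7)@(17, 15): e=[230,-46,0] → ·  [on edge]
    (5,8)@(11, 17): e=[138,46,0] → ·  [on edge]
    (2,9)@(5, 19): e=[46,138,0] → ·  [on edge]
  covered (22 px):
    · · · · · · · · · ·
    · · · · · · · · · ·
    · · · · # · · · · ·
    · · · · # # · · · ·
    · · · # # # · · · ·
    · · · # # # · · · ·
    · · · # # # # · · ·
    · · # # # # # · · ·
    · · # # # · · · · ·
    · # · · · · · · · ·
    · · · · · · · · · ·
    · · · · · · · · · ·

Final: [2,32,43]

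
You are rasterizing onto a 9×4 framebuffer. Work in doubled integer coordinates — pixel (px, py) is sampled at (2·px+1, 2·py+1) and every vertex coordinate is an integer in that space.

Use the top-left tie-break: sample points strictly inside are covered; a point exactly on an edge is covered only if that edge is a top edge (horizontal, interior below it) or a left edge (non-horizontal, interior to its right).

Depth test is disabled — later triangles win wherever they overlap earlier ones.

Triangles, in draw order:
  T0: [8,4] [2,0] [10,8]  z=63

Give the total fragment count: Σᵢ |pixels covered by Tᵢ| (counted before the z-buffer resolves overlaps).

T0:
  2·area = 16  (B↔C swapped to make it positive)
  edge (8, 4)→(10, 8): d=(2,4) right/bottom  bias=-1
  edge (10, 8)→(2, 0): d=(-8,-8) top-left  bias=+0
  edge (2, 0)→(8, 4): d=(6,4) right/bottom  bias=-1
    (1,0)@(3, 1): e=[14,0,2] → #  [on edge]
    (2,0)@(5, 1): e=[6,16,-6] → ·
    (1,1)@(3, 3): e=[18,-16,14] → ·
    (2,1)@(5, 3): e=[10,0,6] → #  [on edge]
    (3,1)@(7, 3): e=[2,16,-2] → ·
    (2,2)@(5, 5): e=[14,-16,18] → ·
    (3,2)@(7, 5): e=[6,0,10] → #  [on edge]
    (4,2)@(9, 5): e=[-2,16,2] → ·
    (3,3)@(7, 7): e=[10,-16,22] → ·
    (4,3)@(9, 7): e=[2,0,14] → #  [on edge]
    (5,3)@(11, 7): e=[-6,16,6] → ·
  covered (4 px):
    · # · · · · · · ·
    · · # · · · · · ·
    · · · # · · · · ·
    · · · · # · · · ·

Result: 4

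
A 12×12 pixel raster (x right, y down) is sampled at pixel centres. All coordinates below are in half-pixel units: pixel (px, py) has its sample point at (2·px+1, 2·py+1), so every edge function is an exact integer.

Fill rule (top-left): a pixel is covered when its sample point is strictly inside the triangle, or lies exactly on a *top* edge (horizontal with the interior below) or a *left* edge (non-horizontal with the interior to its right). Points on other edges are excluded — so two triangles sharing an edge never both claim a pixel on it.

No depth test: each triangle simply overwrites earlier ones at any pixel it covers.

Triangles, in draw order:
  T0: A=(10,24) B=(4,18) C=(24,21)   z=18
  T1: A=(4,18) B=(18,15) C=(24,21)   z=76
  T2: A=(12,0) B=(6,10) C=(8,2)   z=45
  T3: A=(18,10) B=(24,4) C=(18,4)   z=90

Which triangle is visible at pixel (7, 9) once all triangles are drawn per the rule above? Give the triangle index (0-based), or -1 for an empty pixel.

T0:
  2·area = 102
  edge (10, 24)→(4, 18): d=(-6,-6) top-left  bias=+0
  edge (4, 18)→(24, 21): d=(20,3) right/bottom  bias=-1
  edge (24, 21)→(10, 24): d=(-14,3) right/bottom  bias=-1
    (0,7)@(1, 15): e=[0,-51,153] → ·  [on edge]
    (1,8)@(3, 17): e=[0,-17,119] → ·  [on edge]
    (2,9)@(5, 19): e=[0,17,85] → █  [on edge]
    (3,9)@(7, 19): e=[12,11,79] → █
    (4,9)@(9, 19): e=[24,5,73] → █
    (5,9)@(11, 19): e=[36,-1,67] → ·
    (2,10)@(5, 21): e=[-12,57,57] → ·
    (3,10)@(7, 21): e=[0,51,51] → █  [on edge]
    (5,10)@(11, 21): e=[24,39,39] → █
    (6,10)@(13, 21): e=[36,33,33] → █
    (7,10)@(15, 21): e=[48,27,27] → █
    (8,10)@(17, 21): e=[60,21,21] → █
    (4,11)@(9, 23): e=[0,85,17] → █  [on edge]
  covered (15 px):
    · · · · · · · · · · · ·
    · · · · · · · · · · · ·
    · · · · · · · · · · · ·
    · · · · · · · · · · · ·
    · · · · · · · · · · · ·
    · · · · · · · · · · · ·
    · · · · · · · · · · · ·
    · · · · · · · · · · · ·
    · · · · · · · · · · · ·
    · · █ █ █ · · · · · · ·
    · · · █ █ █ █ █ █ █ █ █
    · · · · █ █ █ · · · · ·
T1:
  2·area = 102
  edge (4, 18)→(18, 15): d=(14,-3) top-left  bias=+0
  edge (18, 15)→(24, 21): d=(6,6) right/bottom  bias=-1
  edge (24, 21)→(4, 18): d=(-20,-3) top-left  bias=+0
    (4,8)@(9, 17): e=[1,66,35] → █
    (5,8)@(11, 17): e=[7,54,41] → █
    (6,8)@(13, 17): e=[13,42,47] → █
    (7,8)@(15, 17): e=[19,30,53] → █
    (8,8)@(17, 17): e=[25,18,59] → █
    (9,8)@(19, 17): e=[31,6,65] → █
    (10,8)@(21, 17): e=[37,-6,71] → ·
    (4,9)@(9, 19): e=[29,78,-5] → ·
    (5,9)@(11, 19): e=[35,66,1] → █
    (10,9)@(21, 19): e=[65,6,31] → █
    (11,9)@(23, 19): e=[71,-6,37] → ·
    (5,10)@(11, 21): e=[63,78,-39] → ·
  covered (12 px):
    · · · · · · · · · · · ·
    · · · · · · · · · · · ·
    · · · · · · · · · · · ·
    · · · · · · · · · · · ·
    · · · · · · · · · · · ·
    · · · · · · · · · · · ·
    · · · · · · · · · · · ·
    · · · · · · · · · · · ·
    · · · · █ █ █ █ █ █ · ·
    · · · · · █ █ █ █ █ █ ·
    · · · · · · · · · · · ·
    · · · · · · · · · · · ·
T2:
  2·area = 28
  edge (12, 0)→(6, 10): d=(-6,10) right/bottom  bias=-1
  edge (6, 10)→(8, 2): d=(2,-8) top-left  bias=+0
  edge (8, 2)→(12, 0): d=(4,-2) top-left  bias=+0
    (5,0)@(11, 1): e=[4,22,2] → █
    (6,0)@(13, 1): e=[-16,38,6] → ·
    (4,1)@(9, 3): e=[12,10,6] → █
    (5,1)@(11, 3): e=[-8,26,10] → ·
    (4,2)@(9, 5): e=[0,14,14] → ·  [on edge]
    (3,3)@(7, 7): e=[8,2,18] → █
    (4,3)@(9, 7): e=[-12,18,22] → ·
    (3,4)@(7, 9): e=[-4,6,26] → ·
    (1,7)@(3, 15): e=[0,-14,42] → ·  [on edge]
  covered (3 px):
    · · · · · █ · · · · · ·
    · · · · █ · · · · · · ·
    · · · · · · · · · · · ·
    · · · █ · · · · · · · ·
    · · · · · · · · · · · ·
    · · · · · · · · · · · ·
    · · · · · · · · · · · ·
    · · · · · · · · · · · ·
    · · · · · · · · · · · ·
    · · · · · · · · · · · ·
    · · · · · · · · · · · ·
    · · · · · · · · · · · ·
T3:
  2·area = 36  (B↔C swapped to make it positive)
  edge (18, 10)→(18, 4): d=(0,-6) top-left  bias=+0
  edge (18, 4)→(24, 4): d=(6,0) top-left  bias=+0
  edge (24, 4)→(18, 10): d=(-6,6) right/bottom  bias=-1
    (9,2)@(19, 5): e=[6,6,24] → █
    (10,2)@(21, 5): e=[18,6,12] → █
    (11,2)@(23, 5): e=[30,6,0] → ·  [on edge]
    (9,3)@(19, 7): e=[6,18,12] → █
    (10,3)@(21, 7): e=[18,18,0] → ·  [on edge]
    (9,4)@(19, 9): e=[6,30,0] → ·  [on edge]
    (8,5)@(17, 11): e=[-6,42,0] → ·  [on edge]
    (7,6)@(15, 13): e=[-18,54,0] → ·  [on edge]
    (6,7)@(13, 15): e=[-30,66,0] → ·  [on edge]
    (5,8)@(11, 17): e=[-42,78,0] → ·  [on edge]
    (4,9)@(9, 19): e=[-54,90,0] → ·  [on edge]
    (3,10)@(7, 21): e=[-66,102,0] → ·  [on edge]
    (2,11)@(5, 23): e=[-78,114,0] → ·  [on edge]
  covered (3 px):
    · · · · · · · · · · · ·
    · · · · · · · · · · · ·
    · · · · · · · · · █ █ ·
    · · · · · · · · · █ · ·
    · · · · · · · · · · · ·
    · · · · · · · · · · · ·
    · · · · · · · · · · · ·
    · · · · · · · · · · · ·
    · · · · · · · · · · · ·
    · · · · · · · · · · · ·
    · · · · · · · · · · · ·
    · · · · · · · · · · · ·

Z-buffer (winner per pixel, '.' = empty):
  . . . . . 2 . . . . . .
  . . . . 2 . . . . . . .
  . . . . . . . . . 3 3 .
  . . . 2 . . . . . 3 . .
  . . . . . . . . . . . .
  . . . . . . . . . . . .
  . . . . . . . . . . . .
  . . . . . . . . . . . .
  . . . . 1 1 1 1 1 1 . .
  . . 0 0 0 1 1 1 1 1 1 .
  . . . 0 0 0 0 0 0 0 0 0
  . . . . 0 0 0 . . . . .

Result: 1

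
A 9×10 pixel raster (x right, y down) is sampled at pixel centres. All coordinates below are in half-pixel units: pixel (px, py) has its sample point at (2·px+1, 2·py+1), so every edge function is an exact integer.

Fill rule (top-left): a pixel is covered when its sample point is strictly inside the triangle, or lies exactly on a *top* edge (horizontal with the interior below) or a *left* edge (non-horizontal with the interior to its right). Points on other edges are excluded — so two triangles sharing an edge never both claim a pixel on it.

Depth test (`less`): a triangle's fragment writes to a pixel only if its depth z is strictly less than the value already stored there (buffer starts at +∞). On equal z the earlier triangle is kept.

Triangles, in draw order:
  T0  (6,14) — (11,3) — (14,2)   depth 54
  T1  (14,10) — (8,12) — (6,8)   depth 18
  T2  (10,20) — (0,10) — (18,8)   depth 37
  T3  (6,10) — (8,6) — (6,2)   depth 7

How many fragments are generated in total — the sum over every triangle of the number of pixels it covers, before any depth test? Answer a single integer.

T0:
  2·area = 28
  edge (6, 14)→(11, 3): d=(5,-11) top-left  bias=+0
  edge (11, 3)→(14, 2): d=(3,-1) top-left  bias=+0
  edge (14, 2)→(6, 14): d=(-8,12) right/bottom  bias=-1
    (8,0)@(17, 1): e=[56,0,-28] → ·  [on edge]
    (5,1)@(11, 3): e=[0,0,28] → █  [on edge]
    (6,1)@(13, 3): e=[22,2,4] → █
    (7,1)@(15, 3): e=[44,4,-20] → ·
    (2,2)@(5, 5): e=[-56,0,84] → ·  [on edge]
    (5,2)@(11, 5): e=[10,6,12] → █
    (6,2)@(13, 5): e=[32,8,-12] → ·
    (5,3)@(11, 7): e=[20,12,-4] → ·
    (4,4)@(9, 9): e=[8,16,4] → █
    (5,4)@(11, 9): e=[30,18,-20] → ·
    (4,5)@(9, 11): e=[18,22,-12] → ·
  covered (4 px):
    · · · · · · · · ·
    · · · · · █ █ · ·
    · · · · · █ · · ·
    · · · · · · · · ·
    · · · · █ · · · ·
    · · · · · · · · ·
    · · · · · · · · ·
    · · · · · · · · ·
    · · · · · · · · ·
    · · · · · · · · ·
T1:
  2·area = 28
  edge (14, 10)→(8, 12): d=(-6,2) right/bottom  bias=-1
  edge (8, 12)→(6, 8): d=(-2,-4) top-left  bias=+0
  edge (6, 8)→(14, 10): d=(8,2) right/bottom  bias=-1
    (3,4)@(7, 9): e=[20,2,6] → █
    (4,4)@(9, 9): e=[16,10,2] → █
    (5,4)@(11, 9): e=[12,18,-2] → ·
    (8,4)@(17, 9): e=[0,42,-14] → ·  [on edge]
    (3,5)@(7, 11): e=[8,-2,22] → ·
    (4,5)@(9, 11): e=[4,6,18] → █
    (5,5)@(11, 11): e=[0,14,14] → ·  [on edge]
    (2,6)@(5, 13): e=[0,-14,42] → ·  [on edge]
    (4,6)@(9, 13): e=[-8,2,34] → ·
  covered (3 px):
    · · · · · · · · ·
    · · · · · · · · ·
    · · · · · · · · ·
    · · · · · · · · ·
    · · · █ █ · · · ·
    · · · · █ · · · ·
    · · · · · · · · ·
    · · · · · · · · ·
    · · · · · · · · ·
    · · · · · · · · ·
T2:
  2·area = 200
  edge (10, 20)→(0, 10): d=(-10,-10) top-left  bias=+0
  edge (0, 10)→(18, 8): d=(18,-2) top-left  bias=+0
  edge (18, 8)→(10, 20): d=(-8,12) right/bottom  bias=-1
    (4,4)@(9, 9): e=[100,0,100] → █  [on edge]
    (5,4)@(11, 9): e=[120,4,76] → █
    (6,4)@(13, 9): e=[140,8,52] → █
    (7,4)@(15, 9): e=[160,12,28] → █
    (8,4)@(17, 9): e=[180,16,4] → █
    (0,5)@(1, 11): e=[0,20,180] → █  [on edge]
    (1,5)@(3, 11): e=[20,24,156] → █
    (2,5)@(5, 11): e=[40,28,132] → █
    (3,5)@(7, 11): e=[60,32,108] → █
    (8,5)@(17, 11): e=[160,52,-12] → ·
    (0,6)@(1, 13): e=[-20,56,164] → ·
    (1,6)@(3, 13): e=[0,60,140] → █  [on edge]
    (2,7)@(5, 15): e=[0,100,100] → █  [on edge]
    (3,8)@(7, 17): e=[0,140,60] → █  [on edge]
    (4,9)@(9, 19): e=[0,180,20] → █  [on edge]
  covered (28 px):
    · · · · · · · · ·
    · · · · · · · · ·
    · · · · · · · · ·
    · · · · · · · · ·
    · · · · █ █ █ █ █
    █ █ █ █ █ █ █ █ ·
    · █ █ █ █ █ █ · ·
    · · █ █ █ █ █ · ·
    · · · █ █ █ · · ·
    · · · · █ · · · ·
T3:
  2·area = 16  (B↔C swapped to make it positive)
  edge (6, 10)→(6, 2): d=(0,-8) top-left  bias=+0
  edge (6, 2)→(8, 6): d=(2,4) right/bottom  bias=-1
  edge (8, 6)→(6, 10): d=(-2,4) right/bottom  bias=-1
    (3,2)@(7, 5): e=[8,2,6] → █
    (4,2)@(9, 5): e=[24,-6,-2] → ·
    (3,3)@(7, 7): e=[8,6,2] → █
    (4,3)@(9, 7): e=[24,-2,-6] → ·
    (3,4)@(7, 9): e=[8,10,-2] → ·
  covered (2 px):
    · · · · · · · · ·
    · · · · · · · · ·
    · · · █ · · · · ·
    · · · █ · · · · ·
    · · · · · · · · ·
    · · · · · · · · ·
    · · · · · · · · ·
    · · · · · · · · ·
    · · · · · · · · ·
    · · · · · · · · ·

Answer: 37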